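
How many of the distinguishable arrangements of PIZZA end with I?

12

Fix I in the last position and arrange the remaining 4 letters.
Those 4 letters have Z appearing twice, giving (4)!/(2!) = 12.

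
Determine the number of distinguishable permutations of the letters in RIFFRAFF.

The 8 letters of RIFFRAFF have repeats: F appearing 4 times and R appearing twice.
The number of distinct arrangements is 8!/(4!·2!) = 40320/48 = 840.

840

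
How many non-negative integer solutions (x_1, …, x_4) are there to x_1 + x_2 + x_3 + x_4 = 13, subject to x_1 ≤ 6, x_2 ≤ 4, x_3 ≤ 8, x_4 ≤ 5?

By stars and bars, unrestricted non-negative solutions to x_1+…+x_4 = 13 number C(13+3,3) = 560.
Subtract solutions that violate a single cap (substitute x_i' = x_i − (cap_i+1)): x_1 ≥ 7 gives C(9,3) = 84; x_2 ≥ 5 gives C(11,3) = 165; x_3 ≥ 9 gives C(7,3) = 35; x_4 ≥ 6 gives C(10,3) = 120. Together 404.
Add back pairs where two caps are both exceeded: 4 + 0 + 1 + 0 + 10 + 0 = 15.
By inclusion–exclusion the count is 560 − 404 + 15 = 171.

171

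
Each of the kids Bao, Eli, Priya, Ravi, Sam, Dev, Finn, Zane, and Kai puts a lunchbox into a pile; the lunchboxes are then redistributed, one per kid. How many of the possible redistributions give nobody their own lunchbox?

This is the derangement count D_9: permutations of 9 items with no fixed point.
By inclusion–exclusion this is Σ_{j=0}^{9} (−1)^j C(9,j)·(9−j)!.
Computing: 362880 − 362880 + 181440 − 60480 + 15120 − 3024 + 504 − 72 + 9 − 1 = 133496.

133496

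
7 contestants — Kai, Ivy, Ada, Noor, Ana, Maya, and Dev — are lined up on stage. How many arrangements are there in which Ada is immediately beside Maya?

Place the 5 others and the Ada-Maya pair as 6 objects in a line; the pair has 2 internal arrangements.
That gives 2 × 6! = 2 × 720 = 1440.

1440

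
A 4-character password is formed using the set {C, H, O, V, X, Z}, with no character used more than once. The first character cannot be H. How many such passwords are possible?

The first character has 6−1 = 5 choices (anything except H).
The remaining 3 characters are filled from the other 5 symbols without repetition: 5 × 4 × 3 = 60.
Total: 5 × 60 = 300.

300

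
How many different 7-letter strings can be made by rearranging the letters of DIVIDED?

DIVIDED has 7 letters with D appearing 3 times and I appearing twice.
Dividing 7! = 5040 by 3!·2! = 12 for the repeated letters gives 420.

420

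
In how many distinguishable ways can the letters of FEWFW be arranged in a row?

FEWFW has 5 letters with F appearing twice and W appearing twice.
Dividing 5! = 120 by 2!·2! = 4 for the repeated letters gives 30.

30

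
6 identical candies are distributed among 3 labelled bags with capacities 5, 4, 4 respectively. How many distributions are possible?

Without the upper bounds there are C(8,2) = 28 ways to split 6 among 3 bags.
Subtract solutions that violate a single cap (substitute x_i' = x_i − (cap_i+1)): x_1 ≥ 6 gives C(2,2) = 1; x_2 ≥ 5 gives C(3,2) = 3; x_3 ≥ 5 gives C(3,2) = 3. Together 7.
No two caps can be exceeded simultaneously, so the pair terms are all 0.
By inclusion–exclusion the count is 28 − 7 + 0 = 21.

21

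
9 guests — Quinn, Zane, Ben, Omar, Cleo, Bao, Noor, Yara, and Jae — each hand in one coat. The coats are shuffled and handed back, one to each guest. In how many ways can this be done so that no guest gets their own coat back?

133496

Count assignments avoiding every fixed point. For any j of the 9 guests fixed to their own coat, the other 9−j can be arranged in (9−j)! ways.
By inclusion–exclusion this is Σ_{j=0}^{9} (−1)^j C(9,j)·(9−j)!.
Computing: 362880 − 362880 + 181440 − 60480 + 15120 − 3024 + 504 − 72 + 9 − 1 = 133496.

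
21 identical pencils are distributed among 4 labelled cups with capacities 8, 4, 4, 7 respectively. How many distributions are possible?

10

By stars and bars, unrestricted non-negative solutions to x_1+…+x_4 = 21 number C(21+3,3) = 2024.
Subtract solutions that violate a single cap (substitute x_i' = x_i − (cap_i+1)): x_1 ≥ 9 gives C(15,3) = 455; x_2 ≥ 5 gives C(19,3) = 969; x_3 ≥ 5 gives C(19,3) = 969; x_4 ≥ 8 gives C(16,3) = 560. Together 2953.
Add back pairs where two caps are both exceeded: 120 + 120 + 35 + 364 + 165 + 165 = 969.
Subtract triples: 10 + 0 + 0 + 20 = 30.
By inclusion–exclusion the count is 2024 − 2953 + 969 − 30 = 10.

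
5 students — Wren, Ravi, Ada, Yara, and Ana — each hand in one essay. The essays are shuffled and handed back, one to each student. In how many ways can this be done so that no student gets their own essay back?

Count assignments avoiding every fixed point. For any j of the 5 students fixed to their own essay, the other 5−j can be arranged in (5−j)! ways.
By inclusion–exclusion this is Σ_{j=0}^{5} (−1)^j C(5,j)·(5−j)!.
Computing: 120 − 120 + 60 − 20 + 5 − 1 = 44.

44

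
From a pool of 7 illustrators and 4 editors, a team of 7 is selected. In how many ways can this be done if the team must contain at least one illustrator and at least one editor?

Unrestricted: C(11,7) = 330 ways to pick any 7 of the 11.
Selections missing a whole group: no illustrators → C(4,7) = 0; no editors → C(7,7) = 1.
Both groups omitted at once is impossible, so 330 − 1 = 329.

329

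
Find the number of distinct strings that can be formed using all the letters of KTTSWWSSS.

3780

KTTSWWSSS has 9 letters with S appearing 4 times, T appearing twice, and W appearing twice.
The number of distinct arrangements is 9!/(4!·2!·2!) = 362880/96 = 3780.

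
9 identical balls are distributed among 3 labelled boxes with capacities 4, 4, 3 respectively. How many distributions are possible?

6

Ignoring the caps, the number of non-negative solutions to x_1+…+x_3 = 9 is C(11,2) = 55.
Subtract solutions that violate a single cap (substitute x_i' = x_i − (cap_i+1)): x_1 ≥ 5 gives C(6,2) = 15; x_2 ≥ 5 gives C(6,2) = 15; x_3 ≥ 4 gives C(7,2) = 21. Together 51.
Add back pairs where two caps are both exceeded: 0 + 1 + 1 = 2.
By inclusion–exclusion the count is 55 − 51 + 2 = 6.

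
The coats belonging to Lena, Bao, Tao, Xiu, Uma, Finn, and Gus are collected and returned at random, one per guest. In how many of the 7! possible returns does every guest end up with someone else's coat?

Count assignments avoiding every fixed point. For any j of the 7 guests fixed to their own coat, the other 7−j can be arranged in (7−j)! ways.
By inclusion–exclusion this is Σ_{j=0}^{7} (−1)^j C(7,j)·(7−j)!.
Computing: 5040 − 5040 + 2520 − 840 + 210 − 42 + 7 − 1 = 1854.

1854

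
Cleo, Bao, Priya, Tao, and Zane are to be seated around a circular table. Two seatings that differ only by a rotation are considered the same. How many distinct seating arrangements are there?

24

Seat Cleo anywhere (absorbing the rotational symmetry), then permute the other 4: (4)! = 24.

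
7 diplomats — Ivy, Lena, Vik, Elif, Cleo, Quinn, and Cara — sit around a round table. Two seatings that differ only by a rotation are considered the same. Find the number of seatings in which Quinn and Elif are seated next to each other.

240

Treat {Quinn, Elif} as one unit (2 internal orders) and seat the resulting 6 units around the table: (5)! circular arrangements.
So 2 × (5)! = 2 × 120 = 240.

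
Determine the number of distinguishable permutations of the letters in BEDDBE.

90

The 6 letters of BEDDBE have repeats: B appearing twice, D appearing twice, and E appearing twice.
Dividing 6! = 720 by 2!·2!·2! = 8 for the repeated letters gives 90.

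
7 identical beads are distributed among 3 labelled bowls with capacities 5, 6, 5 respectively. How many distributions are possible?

29

By stars and bars, unrestricted non-negative solutions to x_1+…+x_3 = 7 number C(7+2,2) = 36.
Subtract solutions that violate a single cap (substitute x_i' = x_i − (cap_i+1)): x_1 ≥ 6 gives C(3,2) = 3; x_2 ≥ 7 gives C(2,2) = 1; x_3 ≥ 6 gives C(3,2) = 3. Together 7.
No two caps can be exceeded simultaneously, so the pair terms are all 0.
By inclusion–exclusion the count is 36 − 7 + 0 = 29.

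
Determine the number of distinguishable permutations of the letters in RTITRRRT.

280

Letter multiplicities in RTITRRRT: I×1, R×4, T×3.
The number of distinct arrangements is 8!/(4!·3!) = 40320/144 = 280.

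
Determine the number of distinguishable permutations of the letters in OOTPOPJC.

3360

OOTPOPJC has 8 letters with O appearing 3 times and P appearing twice.
Dividing 8! = 40320 by 3!·2! = 12 for the repeated letters gives 3360.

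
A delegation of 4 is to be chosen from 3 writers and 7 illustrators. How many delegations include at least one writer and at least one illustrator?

Unrestricted: C(10,4) = 210 ways to pick any 4 of the 10.
Subtract selections that omit an entire group: no writers → C(7,4) = 35; no illustrators → C(3,4) = 0.
Both groups omitted at once is impossible, so 210 − 35 = 175.

175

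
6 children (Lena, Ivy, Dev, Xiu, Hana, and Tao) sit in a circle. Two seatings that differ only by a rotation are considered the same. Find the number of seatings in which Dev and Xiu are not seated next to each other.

72

All circular seatings of 6 people number (5)! = 120.
Seatings with Dev beside Xiu: treat them as a block with 2 internal orders, giving 2 × (4)! = 48.
Subtracting, 120 − 48 = 72.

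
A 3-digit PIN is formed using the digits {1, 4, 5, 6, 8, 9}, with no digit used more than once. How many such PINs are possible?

This is a permutation of 3 out of 6: P(6,3) = 6!/3!.
That product is 6 × 5 × 4 = 120.

120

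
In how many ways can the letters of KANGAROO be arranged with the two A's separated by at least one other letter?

Total arrangements of KANGAROO: 8!/(2!·2!) = 10080.
If the two A's are adjacent, glue them into one block, leaving 7 items to arrange: (7)!/(2!) = 2520 ways.
Subtracting, 10080 − 2520 = 7560 arrangements keep the A's apart.

7560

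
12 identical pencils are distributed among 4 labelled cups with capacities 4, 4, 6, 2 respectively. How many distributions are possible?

By stars and bars, unrestricted non-negative solutions to x_1+…+x_4 = 12 number C(12+3,3) = 455.
Subtract solutions that violate a single cap (substitute x_i' = x_i − (cap_i+1)): x_1 ≥ 5 gives C(10,3) = 120; x_2 ≥ 5 gives C(10,3) = 120; x_3 ≥ 7 gives C(8,3) = 56; x_4 ≥ 3 gives C(12,3) = 220. Together 516.
Add back pairs where two caps are both exceeded: 10 + 1 + 35 + 1 + 35 + 10 = 92.
By inclusion–exclusion the count is 455 − 516 + 92 = 31.

31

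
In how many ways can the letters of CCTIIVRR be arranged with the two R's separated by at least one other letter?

3780

There are 8!/(2!·2!·2!) = 5040 arrangements of CCTIIVRR in total.
Arrangements with the R's together: treat RR as one letter, giving (7)!/(2!·2!) = 1260.
Subtracting, 5040 − 1260 = 3780 arrangements keep the R's apart.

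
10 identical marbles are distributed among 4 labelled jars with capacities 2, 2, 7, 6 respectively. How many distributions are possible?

53

Without the upper bounds there are C(13,3) = 286 ways to split 10 among 4 jars.
Subtract solutions that violate a single cap (substitute x_i' = x_i − (cap_i+1)): x_1 ≥ 3 gives C(10,3) = 120; x_2 ≥ 3 gives C(10,3) = 120; x_3 ≥ 8 gives C(5,3) = 10; x_4 ≥ 7 gives C(6,3) = 20. Together 270.
Add back pairs where two caps are both exceeded: 35 + 0 + 1 + 0 + 1 + 0 = 37.
By inclusion–exclusion the count is 286 − 270 + 37 = 53.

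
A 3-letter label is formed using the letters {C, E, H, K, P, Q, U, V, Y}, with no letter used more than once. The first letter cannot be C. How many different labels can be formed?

The first letter has 9−1 = 8 choices (anything except C).
The remaining 2 letters are filled from the other 8 symbols without repetition: 8 × 7 = 56.
Total: 8 × 56 = 448.

448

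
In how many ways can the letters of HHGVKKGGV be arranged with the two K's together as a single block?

1680

Treat the 2 copies of K as a single block. The multiset to arrange is then {KK, G, G, G, H, H, V, V}, 8 items in all.
That gives (8)!/(3!·2!·2!) = 1680 arrangements.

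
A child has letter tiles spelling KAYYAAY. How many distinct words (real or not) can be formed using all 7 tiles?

KAYYAAY has 7 letters with A appearing 3 times and Y appearing 3 times.
Dividing 7! = 5040 by 3!·3! = 36 for the repeated letters gives 140.

140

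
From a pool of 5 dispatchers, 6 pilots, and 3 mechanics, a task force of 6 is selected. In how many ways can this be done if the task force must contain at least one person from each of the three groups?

With no constraint there are C(14,6) = 3003 possible selections.
Selections missing a whole group: no dispatchers → C(9,6) = 84; no pilots → C(8,6) = 28; no mechanics → C(11,6) = 462.
Add back selections omitting two groups (i.e. drawn from a single group): C(5,6) + C(6,6) + C(3,6) = 1.
By inclusion–exclusion: 3003 − 574 + 1 = 2430.

2430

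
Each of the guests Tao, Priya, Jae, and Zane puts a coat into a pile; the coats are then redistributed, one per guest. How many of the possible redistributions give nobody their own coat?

Count assignments avoiding every fixed point. For any j of the 4 guests fixed to their own coat, the other 4−j can be arranged in (4−j)! ways.
By inclusion–exclusion this is Σ_{j=0}^{4} (−1)^j C(4,j)·(4−j)!.
Computing: 24 − 24 + 12 − 4 + 1 = 9.

9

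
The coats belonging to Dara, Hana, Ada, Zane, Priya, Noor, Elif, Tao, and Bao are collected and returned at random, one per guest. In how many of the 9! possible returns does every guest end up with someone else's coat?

133496

Let Aᵢ be the assignments in which guest i gets their own coat. We want the size of the complement of A₁∪…∪A_9.
By inclusion–exclusion this is Σ_{j=0}^{9} (−1)^j C(9,j)·(9−j)!.
Computing: 362880 − 362880 + 181440 − 60480 + 15120 − 3024 + 504 − 72 + 9 − 1 = 133496.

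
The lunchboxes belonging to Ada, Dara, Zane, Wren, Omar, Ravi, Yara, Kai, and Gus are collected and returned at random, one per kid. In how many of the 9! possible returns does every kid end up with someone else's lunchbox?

Count assignments avoiding every fixed point. For any j of the 9 kids fixed to their own lunchbox, the other 9−j can be arranged in (9−j)! ways.
By inclusion–exclusion this is Σ_{j=0}^{9} (−1)^j C(9,j)·(9−j)!.
Computing: 362880 − 362880 + 181440 − 60480 + 15120 − 3024 + 504 − 72 + 9 − 1 = 133496.

133496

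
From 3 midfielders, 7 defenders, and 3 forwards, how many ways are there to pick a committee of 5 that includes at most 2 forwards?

Split by how many forwards are chosen (0 through 2).
Sum: C(3,0)·C(10,5) + C(3,1)·C(10,4) + C(3,2)·C(10,3) = 252 + 630 + 360 = 1242.

1242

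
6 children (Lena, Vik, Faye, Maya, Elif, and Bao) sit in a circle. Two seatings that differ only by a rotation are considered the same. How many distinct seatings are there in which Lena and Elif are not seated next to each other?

All circular seatings of 6 people number (5)! = 120.
Seatings with Lena beside Elif: treat them as a block with 2 internal orders, giving 2 × (4)! = 48.
Subtracting, 120 − 48 = 72.

72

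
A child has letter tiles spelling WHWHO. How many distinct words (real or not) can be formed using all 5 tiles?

Letter multiplicities in WHWHO: H×2, O×1, W×2.
So there are 5! / (2!·2!) = 30 distinguishable arrangements.

30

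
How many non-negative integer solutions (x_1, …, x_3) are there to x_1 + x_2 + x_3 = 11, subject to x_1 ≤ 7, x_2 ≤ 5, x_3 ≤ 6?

Ignoring the caps, the number of non-negative solutions to x_1+…+x_3 = 11 is C(13,2) = 78.
Subtract solutions that violate a single cap (substitute x_i' = x_i − (cap_i+1)): x_1 ≥ 8 gives C(5,2) = 10; x_2 ≥ 6 gives C(7,2) = 21; x_3 ≥ 7 gives C(6,2) = 15. Together 46.
No two caps can be exceeded simultaneously, so the pair terms are all 0.
By inclusion–exclusion the count is 78 − 46 + 0 = 32.

32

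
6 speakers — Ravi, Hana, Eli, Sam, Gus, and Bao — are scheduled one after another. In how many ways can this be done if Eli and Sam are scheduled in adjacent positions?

Glue Eli and Sam into one block (2 internal orders), leaving 5 units to arrange in a row.
That gives 2 × 5! = 2 × 120 = 240.

240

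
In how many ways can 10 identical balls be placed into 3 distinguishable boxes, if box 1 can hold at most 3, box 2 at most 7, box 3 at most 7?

Ignoring the caps, the number of non-negative solutions to x_1+…+x_3 = 10 is C(12,2) = 66.
Subtract solutions that violate a single cap (substitute x_i' = x_i − (cap_i+1)): x_1 ≥ 4 gives C(8,2) = 28; x_2 ≥ 8 gives C(4,2) = 6; x_3 ≥ 8 gives C(4,2) = 6. Together 40.
No two caps can be exceeded simultaneously, so the pair terms are all 0.
By inclusion–exclusion the count is 66 − 40 + 0 = 26.

26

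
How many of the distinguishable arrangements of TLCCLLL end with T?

15

With the last slot taken by T, it remains to arrange the other 6 letters (LCCLLL).
Those 6 letters have C appearing twice and L appearing 4 times, giving (6)!/(4!·2!) = 15.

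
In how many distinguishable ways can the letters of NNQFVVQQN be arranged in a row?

NNQFVVQQN has 9 letters with N appearing 3 times, Q appearing 3 times, and V appearing twice.
Dividing 9! = 362880 by 3!·3!·2! = 72 for the repeated letters gives 5040.

5040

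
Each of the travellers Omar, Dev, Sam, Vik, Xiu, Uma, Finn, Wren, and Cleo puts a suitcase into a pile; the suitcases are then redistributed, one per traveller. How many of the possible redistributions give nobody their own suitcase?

This is the derangement count D_9: permutations of 9 items with no fixed point.
By inclusion–exclusion this is Σ_{j=0}^{9} (−1)^j C(9,j)·(9−j)!.
Computing: 362880 − 362880 + 181440 − 60480 + 15120 − 3024 + 504 − 72 + 9 − 1 = 133496.

133496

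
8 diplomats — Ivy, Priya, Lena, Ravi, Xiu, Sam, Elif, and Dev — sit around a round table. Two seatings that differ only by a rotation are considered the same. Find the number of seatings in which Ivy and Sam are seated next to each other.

Glue Ivy and Sam into a block (2 internal orders). Seating 7 units around a circle gives (6)! arrangements.
So 2 × (6)! = 2 × 720 = 1440.

1440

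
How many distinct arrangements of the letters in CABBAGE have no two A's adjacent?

900

There are 7!/(2!·2!) = 1260 arrangements of CABBAGE in total.
If the two A's are adjacent, glue them into one block, leaving 6 items to arrange: (6)!/(2!) = 360 ways.
Hence 1260 − 360 = 900.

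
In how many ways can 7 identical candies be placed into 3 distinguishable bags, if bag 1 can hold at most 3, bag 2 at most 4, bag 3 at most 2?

By stars and bars, unrestricted non-negative solutions to x_1+…+x_3 = 7 number C(7+2,2) = 36.
Subtract solutions that violate a single cap (substitute x_i' = x_i − (cap_i+1)): x_1 ≥ 4 gives C(5,2) = 10; x_2 ≥ 5 gives C(4,2) = 6; x_3 ≥ 3 gives C(6,2) = 15. Together 31.
Add back pairs where two caps are both exceeded: 0 + 1 + 0 = 1.
By inclusion–exclusion the count is 36 − 31 + 1 = 6.

6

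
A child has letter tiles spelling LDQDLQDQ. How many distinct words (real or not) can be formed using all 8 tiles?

560

Letter multiplicities in LDQDLQDQ: D×3, L×2, Q×3.
The number of distinct arrangements is 8!/(3!·3!·2!) = 40320/72 = 560.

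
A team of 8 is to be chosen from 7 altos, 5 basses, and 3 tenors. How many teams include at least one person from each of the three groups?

With no constraint there are C(15,8) = 6435 possible selections.
Selections missing a whole group: no altos → C(8,8) = 1; no basses → C(10,8) = 45; no tenors → C(12,8) = 495.
Add back selections omitting two groups (i.e. drawn from a single group): C(7,8) + C(5,8) + C(3,8) = 0.
By inclusion–exclusion: 6435 − 541 + 0 = 5894.

5894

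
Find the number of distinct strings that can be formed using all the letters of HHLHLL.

Letter multiplicities in HHLHLL: H×3, L×3.
Dividing 6! = 720 by 3!·3! = 36 for the repeated letters gives 20.

20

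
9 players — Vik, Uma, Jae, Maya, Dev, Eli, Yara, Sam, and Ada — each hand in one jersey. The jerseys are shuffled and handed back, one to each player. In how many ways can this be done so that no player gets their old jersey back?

Count assignments avoiding every fixed point. For any j of the 9 players fixed to their old jersey, the other 9−j can be arranged in (9−j)! ways.
By inclusion–exclusion this is Σ_{j=0}^{9} (−1)^j C(9,j)·(9−j)!.
Computing: 362880 − 362880 + 181440 − 60480 + 15120 − 3024 + 504 − 72 + 9 − 1 = 133496.

133496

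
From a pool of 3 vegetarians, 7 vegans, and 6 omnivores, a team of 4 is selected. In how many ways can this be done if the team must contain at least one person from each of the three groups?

Total 4-person selections from all 16: C(16,4) = 1820.
Subtract selections that omit an entire group: no vegetarians → C(13,4) = 715; no vegans → C(9,4) = 126; no omnivores → C(10,4) = 210.
Add back selections omitting two groups (i.e. drawn from a single group): C(3,4) + C(7,4) + C(6,4) = 50.
By inclusion–exclusion: 1820 − 1051 + 50 = 819.

819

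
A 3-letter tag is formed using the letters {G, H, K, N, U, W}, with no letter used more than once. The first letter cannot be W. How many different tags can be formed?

The first letter has 6−1 = 5 choices (anything except W).
The remaining 2 letters are filled from the other 5 symbols without repetition: 5 × 4 = 20.
Total: 5 × 20 = 100.

100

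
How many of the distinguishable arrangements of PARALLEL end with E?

With the last slot taken by E, it remains to arrange the other 7 letters (PARALLL).
Those 7 letters have A appearing twice and L appearing 3 times, giving (7)!/(3!·2!) = 420.

420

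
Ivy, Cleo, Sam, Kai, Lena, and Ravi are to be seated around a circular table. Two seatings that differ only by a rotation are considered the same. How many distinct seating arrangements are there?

Seat Ivy anywhere (absorbing the rotational symmetry), then permute the other 5: (5)! = 120.

120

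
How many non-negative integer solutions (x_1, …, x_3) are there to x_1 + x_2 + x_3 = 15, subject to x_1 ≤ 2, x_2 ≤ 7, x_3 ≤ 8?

Ignoring the caps, the number of non-negative solutions to x_1+…+x_3 = 15 is C(17,2) = 136.
Subtract solutions that violate a single cap (substitute x_i' = x_i − (cap_i+1)): x_1 ≥ 3 gives C(14,2) = 91; x_2 ≥ 8 gives C(9,2) = 36; x_3 ≥ 9 gives C(8,2) = 28. Together 155.
Add back pairs where two caps are both exceeded: 15 + 10 + 0 = 25.
By inclusion–exclusion the count is 136 − 155 + 25 = 6.

6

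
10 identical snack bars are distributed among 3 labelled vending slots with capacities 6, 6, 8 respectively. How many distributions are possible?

Ignoring the caps, the number of non-negative solutions to x_1+…+x_3 = 10 is C(12,2) = 66.
Subtract solutions that violate a single cap (substitute x_i' = x_i − (cap_i+1)): x_1 ≥ 7 gives C(5,2) = 10; x_2 ≥ 7 gives C(5,2) = 10; x_3 ≥ 9 gives C(3,2) = 3. Together 23.
No two caps can be exceeded simultaneously, so the pair terms are all 0.
By inclusion–exclusion the count is 66 − 23 + 0 = 43.

43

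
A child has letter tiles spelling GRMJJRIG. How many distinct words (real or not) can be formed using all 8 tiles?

The 8 letters of GRMJJRIG have repeats: G appearing twice, J appearing twice, and R appearing twice.
So there are 8! / (2!·2!·2!) = 5040 distinguishable arrangements.

5040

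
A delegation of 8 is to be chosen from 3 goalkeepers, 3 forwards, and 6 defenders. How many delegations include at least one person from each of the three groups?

477

With no constraint there are C(12,8) = 495 possible selections.
Selections missing a whole group: no goalkeepers → C(9,8) = 9; no forwards → C(9,8) = 9; no defenders → C(6,8) = 0.
Add back selections omitting two groups (i.e. drawn from a single group): C(3,8) + C(3,8) + C(6,8) = 0.
By inclusion–exclusion: 495 − 18 + 0 = 477.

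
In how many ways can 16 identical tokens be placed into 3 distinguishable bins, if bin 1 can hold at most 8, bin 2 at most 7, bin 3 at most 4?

By stars and bars, unrestricted non-negative solutions to x_1+…+x_3 = 16 number C(16+2,2) = 153.
Subtract solutions that violate a single cap (substitute x_i' = x_i − (cap_i+1)): x_1 ≥ 9 gives C(9,2) = 36; x_2 ≥ 8 gives C(10,2) = 45; x_3 ≥ 5 gives C(13,2) = 78. Together 159.
Add back pairs where two caps are both exceeded: 0 + 6 + 10 = 16.
By inclusion–exclusion the count is 153 − 159 + 16 = 10.

10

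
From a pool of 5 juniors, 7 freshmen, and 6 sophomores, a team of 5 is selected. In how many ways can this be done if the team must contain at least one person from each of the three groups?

6055

Total 5-person selections from all 18: C(18,5) = 8568.
Selections missing a whole group: no juniors → C(13,5) = 1287; no freshmen → C(11,5) = 462; no sophomores → C(12,5) = 792.
Add back selections omitting two groups (i.e. drawn from a single group): C(5,5) + C(7,5) + C(6,5) = 28.
By inclusion–exclusion: 8568 − 2541 + 28 = 6055.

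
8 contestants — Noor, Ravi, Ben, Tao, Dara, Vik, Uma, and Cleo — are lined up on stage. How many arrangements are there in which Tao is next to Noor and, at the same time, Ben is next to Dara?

Treat {Tao,Noor} as one block (2 orders) and {Ben,Dara} as another (2 orders).
That leaves 6 units to arrange: 2 × 2 × 6! = 4 × 720 = 2880.

2880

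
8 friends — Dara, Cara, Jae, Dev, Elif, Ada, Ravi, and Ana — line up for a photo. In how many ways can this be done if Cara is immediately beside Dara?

10080

Glue Cara and Dara into one block (2 internal orders), leaving 7 units to arrange in a row.
That gives 2 × 7! = 2 × 5040 = 10080.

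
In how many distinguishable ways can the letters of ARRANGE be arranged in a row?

The 7 letters of ARRANGE have repeats: A appearing twice and R appearing twice.
The number of distinct arrangements is 7!/(2!·2!) = 5040/4 = 1260.

1260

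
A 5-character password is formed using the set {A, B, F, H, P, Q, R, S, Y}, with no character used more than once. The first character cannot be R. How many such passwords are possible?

13440

The first character has 9−1 = 8 choices (anything except R).
The remaining 4 characters are filled from the other 8 symbols without repetition: 8 × 7 × 6 × 5 = 1680.
Total: 8 × 1680 = 13440.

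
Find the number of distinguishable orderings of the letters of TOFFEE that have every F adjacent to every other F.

60

Treat the 2 copies of F as a single block. The multiset to arrange is then {FF, E, E, O, T}, 5 items in all.
That gives (5)!/(2!) = 60 arrangements.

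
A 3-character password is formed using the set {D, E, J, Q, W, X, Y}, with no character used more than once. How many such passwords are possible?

210

This is a permutation of 3 out of 7: P(7,3) = 7!/4!.
7 × 6 × 5 = 210.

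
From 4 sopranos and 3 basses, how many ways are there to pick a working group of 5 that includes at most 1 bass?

3

Split by how many basses are chosen (0 through 1).
Sum: C(3,0)·C(4,5) + C(3,1)·C(4,4) = 0 + 3 = 3.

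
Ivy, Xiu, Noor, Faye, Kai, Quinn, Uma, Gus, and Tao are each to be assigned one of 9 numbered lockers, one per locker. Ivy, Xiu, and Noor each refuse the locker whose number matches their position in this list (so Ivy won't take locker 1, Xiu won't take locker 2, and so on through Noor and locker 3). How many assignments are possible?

256320

Let Aᵢ (for i ∈ {1, 2, 3}) be the placements that put person i in their forbidden locker. Any j of these fix j positions, leaving (9−j)! ways to fill the rest, and there are C(3,j) ways to pick which j.
By inclusion–exclusion, the number of valid placements is Σ_{j=0}^{3} (−1)^j C(3,j)·(9−j)!.
Computing: 362880 − 120960 + 15120 − 720 = 256320.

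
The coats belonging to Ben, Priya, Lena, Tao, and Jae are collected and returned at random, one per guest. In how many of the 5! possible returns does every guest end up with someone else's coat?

Let Aᵢ be the assignments in which guest i gets their own coat. We want the size of the complement of A₁∪…∪A_5.
By inclusion–exclusion this is Σ_{j=0}^{5} (−1)^j C(5,j)·(5−j)!.
Computing: 120 − 120 + 60 − 20 + 5 − 1 = 44.

44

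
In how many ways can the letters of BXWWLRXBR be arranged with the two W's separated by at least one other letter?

Total arrangements of BXWWLRXBR: 9!/(2!·2!·2!·2!) = 22680.
If the two W's are adjacent, glue them into one block, leaving 8 items to arrange: (8)!/(2!·2!·2!) = 5040 ways.
Hence 22680 − 5040 = 17640.

17640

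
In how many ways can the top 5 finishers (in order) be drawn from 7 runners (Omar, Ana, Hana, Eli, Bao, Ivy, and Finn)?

2520

This is an ordered selection of 5 from 7: P(7,5).
That gives 7 × 6 × 5 × 4 × 3 = 2520.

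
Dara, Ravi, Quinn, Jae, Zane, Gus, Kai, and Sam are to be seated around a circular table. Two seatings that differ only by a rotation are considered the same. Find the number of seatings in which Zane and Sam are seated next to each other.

Glue Zane and Sam into a block (2 internal orders). Seating 7 units around a circle gives (6)! arrangements.
So 2 × (6)! = 2 × 720 = 1440.

1440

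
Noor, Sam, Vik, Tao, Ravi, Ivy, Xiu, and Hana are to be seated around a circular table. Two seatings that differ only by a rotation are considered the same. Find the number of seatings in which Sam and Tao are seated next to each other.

Treat {Sam, Tao} as one unit (2 internal orders) and seat the resulting 7 units around the table: (6)! circular arrangements.
So 2 × (6)! = 2 × 720 = 1440.

1440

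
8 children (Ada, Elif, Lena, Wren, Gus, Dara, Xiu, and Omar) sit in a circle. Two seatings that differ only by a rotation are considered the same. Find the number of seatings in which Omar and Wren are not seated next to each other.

3600

Without the restriction there are (7)! = 5040 seatings.
Seatings with Omar beside Wren: treat them as a block with 2 internal orders, giving 2 × (6)! = 1440.
Subtracting, 5040 − 1440 = 3600.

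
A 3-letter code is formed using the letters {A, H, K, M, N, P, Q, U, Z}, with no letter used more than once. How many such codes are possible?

This is a permutation of 3 out of 9: P(9,3) = 9!/6!.
9 × 8 × 7 = 504.

504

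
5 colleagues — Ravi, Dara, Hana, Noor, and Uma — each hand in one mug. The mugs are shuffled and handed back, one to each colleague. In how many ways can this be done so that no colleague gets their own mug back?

Let Aᵢ be the assignments in which colleague i gets their own mug. We want the size of the complement of A₁∪…∪A_5.
By inclusion–exclusion this is Σ_{j=0}^{5} (−1)^j C(5,j)·(5−j)!.
Computing: 120 − 120 + 60 − 20 + 5 − 1 = 44.

44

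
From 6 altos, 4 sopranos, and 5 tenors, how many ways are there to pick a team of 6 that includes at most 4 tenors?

Split by how many tenors are chosen (0 through 4).
Sum: C(5,0)·C(10,6) + C(5,1)·C(10,5) + C(5,2)·C(10,4) + C(5,3)·C(10,3) + C(5,4)·C(10,2) = 210 + 1260 + 2100 + 1200 + 225 = 4995.

4995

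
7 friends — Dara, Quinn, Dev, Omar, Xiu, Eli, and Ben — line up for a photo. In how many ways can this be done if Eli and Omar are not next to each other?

There are 7! = 5040 arrangements in all. If Eli and Omar are adjacent, merging them into one block gives 2·(6)! = 1440 arrangements.
So 5040 − 1440 = 3600 arrangements keep them apart.

3600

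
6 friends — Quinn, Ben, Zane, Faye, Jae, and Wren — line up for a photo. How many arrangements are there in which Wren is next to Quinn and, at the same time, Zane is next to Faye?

Treat {Wren,Quinn} as one block (2 orders) and {Zane,Faye} as another (2 orders).
That leaves 4 units to arrange: 2 × 2 × 4! = 4 × 24 = 96.

96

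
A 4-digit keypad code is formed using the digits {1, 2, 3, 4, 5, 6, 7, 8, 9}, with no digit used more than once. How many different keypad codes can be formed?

3024

Choose and order 4 of the 9 symbols: the first digit has 9 options, the next 8, then 7, 6.
9 × 8 × 7 × 6 = 3024.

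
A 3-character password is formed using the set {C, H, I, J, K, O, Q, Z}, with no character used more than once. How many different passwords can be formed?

This is a permutation of 3 out of 8: P(8,3) = 8!/5!.
8 × 7 × 6 = 336.

336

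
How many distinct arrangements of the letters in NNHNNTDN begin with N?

210

With the first slot taken by N, it remains to arrange the other 7 letters (NHNNTDN).
Those 7 letters have N appearing 4 times, giving (7)!/(4!) = 210.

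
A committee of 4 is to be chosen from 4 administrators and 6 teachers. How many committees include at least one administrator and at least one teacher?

194

Total 4-person selections from all 10: C(10,4) = 210.
Selections missing a whole group: no administrators → C(6,4) = 15; no teachers → C(4,4) = 1.
Both groups omitted at once is impossible, so 210 − 16 = 194.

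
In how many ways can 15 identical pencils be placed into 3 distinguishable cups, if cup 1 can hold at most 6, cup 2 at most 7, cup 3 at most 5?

10

By stars and bars, unrestricted non-negative solutions to x_1+…+x_3 = 15 number C(15+2,2) = 136.
Subtract solutions that violate a single cap (substitute x_i' = x_i − (cap_i+1)): x_1 ≥ 7 gives C(10,2) = 45; x_2 ≥ 8 gives C(9,2) = 36; x_3 ≥ 6 gives C(11,2) = 55. Together 136.
Add back pairs where two caps are both exceeded: 1 + 6 + 3 = 10.
By inclusion–exclusion the count is 136 − 136 + 10 = 10.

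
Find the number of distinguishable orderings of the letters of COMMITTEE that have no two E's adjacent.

Total arrangements of COMMITTEE: 9!/(2!·2!·2!) = 45360.
If the two E's are adjacent, glue them into one block, leaving 8 items to arrange: (8)!/(2!·2!) = 10080 ways.
Subtracting, 45360 − 10080 = 35280 arrangements keep the E's apart.

35280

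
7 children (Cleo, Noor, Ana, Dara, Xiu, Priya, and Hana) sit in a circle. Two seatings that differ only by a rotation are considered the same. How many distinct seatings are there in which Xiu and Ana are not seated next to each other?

All circular seatings of 7 people number (6)! = 720.
Seatings with Xiu beside Ana: treat them as a block with 2 internal orders, giving 2 × (5)! = 240.
Subtracting, 720 − 240 = 480.

480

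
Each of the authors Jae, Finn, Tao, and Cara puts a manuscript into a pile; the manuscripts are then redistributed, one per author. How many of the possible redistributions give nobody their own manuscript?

Let Aᵢ be the assignments in which author i gets their own manuscript. We want the size of the complement of A₁∪…∪A_4.
By inclusion–exclusion this is Σ_{j=0}^{4} (−1)^j C(4,j)·(4−j)!.
Computing: 24 − 24 + 12 − 4 + 1 = 9.

9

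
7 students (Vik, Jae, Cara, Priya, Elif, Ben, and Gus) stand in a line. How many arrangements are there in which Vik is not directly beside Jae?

3600

There are 7! = 5040 arrangements in all. If Vik and Jae are adjacent, merging them into one block gives 2·(6)! = 1440 arrangements.
So 5040 − 1440 = 3600 arrangements keep them apart.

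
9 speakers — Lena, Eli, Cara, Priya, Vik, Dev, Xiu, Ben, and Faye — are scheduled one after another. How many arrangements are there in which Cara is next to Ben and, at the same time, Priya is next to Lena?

20160

Treat {Cara,Ben} as one block (2 orders) and {Priya,Lena} as another (2 orders).
That leaves 7 units to arrange: 2 × 2 × 7! = 4 × 5040 = 20160.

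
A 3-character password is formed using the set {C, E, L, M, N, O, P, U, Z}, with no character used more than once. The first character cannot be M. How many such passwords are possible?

The first character has 9−1 = 8 choices (anything except M).
The remaining 2 characters are filled from the other 8 symbols without repetition: 8 × 7 = 56.
Total: 8 × 56 = 448.

448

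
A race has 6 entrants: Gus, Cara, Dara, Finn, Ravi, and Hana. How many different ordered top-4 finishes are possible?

There are 6 choices for 1st place, 5 for 2nd, and so on down to 3 for position 4.
That gives 6 × 5 × 4 × 3 = 360.

360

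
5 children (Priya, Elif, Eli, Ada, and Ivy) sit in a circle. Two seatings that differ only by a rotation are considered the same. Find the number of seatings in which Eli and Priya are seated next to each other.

12

Treat {Eli, Priya} as one unit (2 internal orders) and seat the resulting 4 units around the table: (3)! circular arrangements.
So 2 × (3)! = 2 × 6 = 12.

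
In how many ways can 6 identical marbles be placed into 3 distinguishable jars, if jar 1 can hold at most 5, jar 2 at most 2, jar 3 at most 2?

Without the upper bounds there are C(8,2) = 28 ways to split 6 among 3 jars.
Subtract solutions that violate a single cap (substitute x_i' = x_i − (cap_i+1)): x_1 ≥ 6 gives C(2,2) = 1; x_2 ≥ 3 gives C(5,2) = 10; x_3 ≥ 3 gives C(5,2) = 10. Together 21.
Add back pairs where two caps are both exceeded: 0 + 0 + 1 = 1.
By inclusion–exclusion the count is 28 − 21 + 1 = 8.

8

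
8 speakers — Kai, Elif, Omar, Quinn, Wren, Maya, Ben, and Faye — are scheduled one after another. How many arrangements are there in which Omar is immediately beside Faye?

10080

Glue Omar and Faye into one block (2 internal orders), leaving 7 units to arrange in a row.
That gives 2 × 7! = 2 × 5040 = 10080.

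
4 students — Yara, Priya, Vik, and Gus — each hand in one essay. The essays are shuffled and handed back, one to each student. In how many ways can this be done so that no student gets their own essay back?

This is the derangement count D_4: permutations of 4 items with no fixed point.
By inclusion–exclusion this is Σ_{j=0}^{4} (−1)^j C(4,j)·(4−j)!.
Computing: 24 − 24 + 12 − 4 + 1 = 9.

9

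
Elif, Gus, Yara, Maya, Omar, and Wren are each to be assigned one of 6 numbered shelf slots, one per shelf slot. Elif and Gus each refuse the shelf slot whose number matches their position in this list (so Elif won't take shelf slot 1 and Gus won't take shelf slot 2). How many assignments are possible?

504

Let Aᵢ (for i ∈ {1, 2}) be the placements that put person i in their forbidden shelf slot. Any j of these fix j positions, leaving (6−j)! ways to fill the rest, and there are C(2,j) ways to pick which j.
By inclusion–exclusion, the number of valid placements is Σ_{j=0}^{2} (−1)^j C(2,j)·(6−j)!.
Computing: 720 − 240 + 24 = 504.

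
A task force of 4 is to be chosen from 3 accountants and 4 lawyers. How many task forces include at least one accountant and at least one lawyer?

34

With no constraint there are C(7,4) = 35 possible selections.
Selections missing a whole group: no accountants → C(4,4) = 1; no lawyers → C(3,4) = 0.
Both groups omitted at once is impossible, so 35 − 1 = 34.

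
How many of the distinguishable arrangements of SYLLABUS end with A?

1260

Fix A in the last position and arrange the remaining 7 letters.
Those 7 letters have L appearing twice and S appearing twice, giving (7)!/(2!·2!) = 1260.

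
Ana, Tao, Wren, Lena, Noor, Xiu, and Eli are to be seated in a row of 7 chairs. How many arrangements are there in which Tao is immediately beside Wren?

1440

Place the 5 others and the Tao-Wren pair as 6 objects in a line; the pair has 2 internal arrangements.
That gives 2 × 6! = 2 × 720 = 1440.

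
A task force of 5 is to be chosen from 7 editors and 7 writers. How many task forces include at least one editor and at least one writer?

1960

With no constraint there are C(14,5) = 2002 possible selections.
Selections missing a whole group: no editors → C(7,5) = 21; no writers → C(7,5) = 21.
Both groups omitted at once is impossible, so 2002 − 42 = 1960.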